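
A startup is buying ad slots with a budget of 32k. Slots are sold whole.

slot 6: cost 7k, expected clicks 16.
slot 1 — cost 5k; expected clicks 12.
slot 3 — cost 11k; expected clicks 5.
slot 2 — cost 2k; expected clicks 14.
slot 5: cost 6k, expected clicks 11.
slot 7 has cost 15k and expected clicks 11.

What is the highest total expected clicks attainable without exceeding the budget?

58

Take slot 6, slot 1, slot 3, slot 2, and slot 5: cost 7 + 5 + 11 + 2 + 6 = 31 ≤ 32, expected clicks 16 + 12 + 5 + 14 + 11 = 58.
No other feasible combination does better.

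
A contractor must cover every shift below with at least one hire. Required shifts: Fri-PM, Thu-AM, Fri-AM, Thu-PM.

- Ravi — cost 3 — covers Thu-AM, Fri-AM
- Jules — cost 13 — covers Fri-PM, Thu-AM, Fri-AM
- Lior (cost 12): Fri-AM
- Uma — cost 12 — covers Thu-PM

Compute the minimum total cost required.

The greedy cost-per-new-shift heuristic would pick Ravi, Uma, and Jules for 28, but a cheaper cover exists.
Choose Jules and Uma: together they cover Fri-PM, Thu-AM, Fri-AM, Thu-PM — every shift.
Total cost: 13 + 12 = 25.
No cover costs less than 25.

25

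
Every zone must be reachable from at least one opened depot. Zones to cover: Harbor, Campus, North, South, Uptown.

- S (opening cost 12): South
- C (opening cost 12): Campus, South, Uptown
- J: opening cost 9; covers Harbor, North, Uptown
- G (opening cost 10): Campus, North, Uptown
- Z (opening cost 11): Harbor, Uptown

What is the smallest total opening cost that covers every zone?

Choose C and J: together they cover Harbor, Campus, North, South, Uptown — every zone.
Total opening cost: 12 + 9 = 21.
No cover costs less than 21.

21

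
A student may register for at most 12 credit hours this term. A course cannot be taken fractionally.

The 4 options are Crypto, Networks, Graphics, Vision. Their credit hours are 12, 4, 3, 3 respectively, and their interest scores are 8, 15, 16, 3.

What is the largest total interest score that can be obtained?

34

This is an integer program with binary decision variables.
Graphics + Vision: credit hours 3 + 3 = 6 ≤ 12, interest score 16 + 3 = 19.
Networks + Graphics + Vision: credit hours 4 + 3 + 3 = 10 ≤ 12, interest score 15 + 16 + 3 = 34.
Networks + Graphics: credit hours 4 + 3 = 7 ≤ 12, interest score 15 + 16 = 31.
Best is Networks, Graphics, and Vision with total interest score 34.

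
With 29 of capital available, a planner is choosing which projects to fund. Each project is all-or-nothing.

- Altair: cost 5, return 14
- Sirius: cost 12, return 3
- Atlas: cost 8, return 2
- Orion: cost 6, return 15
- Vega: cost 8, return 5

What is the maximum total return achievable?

36

Allowing fractional choices, the relaxed optimum would be about 36.5, but projects are indivisible.
Altair + Orion + Vega: cost 5 + 6 + 8 = 19 ≤ 29, return 14 + 15 + 5 = 34.
Altair + Atlas + Orion + Vega: cost 5 + 8 + 6 + 8 = 27 ≤ 29, return 14 + 2 + 15 + 5 = 36.
Altair + Sirius + Orion: cost 5 + 12 + 6 = 23 ≤ 29, return 14 + 3 + 15 = 32.
Best is Altair, Atlas, Orion, and Vega with total return 36.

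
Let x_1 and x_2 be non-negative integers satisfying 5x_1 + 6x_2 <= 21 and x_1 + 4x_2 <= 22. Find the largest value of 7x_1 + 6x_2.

(x_1,x_2)=(4,0): 5·4+6·0=20≤21, 1·4+4·0=4≤22, objective 28.
(x_1,x_2)=(3,1): 5·3+6·1=21≤21, 1·3+4·1=7≤22, objective 27.
No feasible integer point exceeds 28.

28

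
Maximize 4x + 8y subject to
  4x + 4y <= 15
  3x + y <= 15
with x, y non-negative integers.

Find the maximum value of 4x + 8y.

Relaxing integrality, the LP optimum is 30.00 at (x,y) = (0, 3.75), which is not an integer point.
(x,y)=(0,3): 4·0+4·3=12≤15, 3·0+1·3=3≤15, objective 24.
(x,y)=(1,2): 4·1+4·2=12≤15, 3·1+1·2=5≤15, objective 20.
The best lattice point is (0,3), giving 24.

24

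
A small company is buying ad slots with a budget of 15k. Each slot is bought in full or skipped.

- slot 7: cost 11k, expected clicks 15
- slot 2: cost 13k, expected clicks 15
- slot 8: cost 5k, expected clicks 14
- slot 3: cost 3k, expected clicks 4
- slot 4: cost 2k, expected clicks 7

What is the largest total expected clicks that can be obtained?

25

This is a 0-1 knapsack instance.
Allowing fractional choices, the relaxed optimum would be about 31.9, but ad slots are indivisible.
slot 8 + slot 3 + slot 4: cost 5 + 3 + 2 = 10 ≤ 15, expected clicks 14 + 4 + 7 = 25.
slot 7 + slot 4: cost 11 + 2 = 13 ≤ 15, expected clicks 15 + 7 = 22.
Best is slot 8, slot 3, and slot 4 with total expected clicks 25.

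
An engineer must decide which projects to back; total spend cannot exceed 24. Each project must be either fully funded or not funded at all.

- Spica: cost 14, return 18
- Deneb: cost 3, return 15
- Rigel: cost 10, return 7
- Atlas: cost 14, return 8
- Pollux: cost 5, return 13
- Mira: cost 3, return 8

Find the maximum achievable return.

46

Take Spica, Deneb, and Pollux: cost 14 + 3 + 5 = 22 ≤ 24, return 18 + 15 + 13 = 46.
No other feasible combination does better.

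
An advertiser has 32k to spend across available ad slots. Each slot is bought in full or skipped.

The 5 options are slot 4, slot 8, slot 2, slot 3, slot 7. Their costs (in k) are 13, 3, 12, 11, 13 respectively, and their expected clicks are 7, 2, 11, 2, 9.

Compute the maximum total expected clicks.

Allowing fractional choices, the relaxed optimum would be about 24.2, but ad slots are indivisible.
slot 8 + slot 2 + slot 7: cost 3 + 12 + 13 = 28 ≤ 32, expected clicks 2 + 11 + 9 = 22.
slot 2 + slot 7: cost 12 + 13 = 25 ≤ 32, expected clicks 11 + 9 = 20.
slot 4 + slot 8 + slot 2: cost 13 + 3 + 12 = 28 ≤ 32, expected clicks 7 + 2 + 11 = 20.
Best is slot 8, slot 2, and slot 7 with total expected clicks 22.

22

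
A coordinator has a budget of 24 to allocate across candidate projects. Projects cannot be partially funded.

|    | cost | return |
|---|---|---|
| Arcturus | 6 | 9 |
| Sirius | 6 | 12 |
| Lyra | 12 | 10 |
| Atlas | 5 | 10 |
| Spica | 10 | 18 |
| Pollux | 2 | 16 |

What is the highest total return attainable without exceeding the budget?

56

This is an integer program with binary decision variables.
Allowing fractional choices, the relaxed optimum would be about 57.5, but projects are indivisible.
Arcturus + Sirius + Spica + Pollux: cost 6 + 6 + 10 + 2 = 24 ≤ 24, return 9 + 12 + 18 + 16 = 55.
Sirius + Atlas + Spica + Pollux: cost 6 + 5 + 10 + 2 = 23 ≤ 24, return 12 + 10 + 18 + 16 = 56.
Arcturus + Atlas + Spica + Pollux: cost 6 + 5 + 10 + 2 = 23 ≤ 24, return 9 + 10 + 18 + 16 = 53.
Best is Sirius, Atlas, Spica, and Pollux with total return 56.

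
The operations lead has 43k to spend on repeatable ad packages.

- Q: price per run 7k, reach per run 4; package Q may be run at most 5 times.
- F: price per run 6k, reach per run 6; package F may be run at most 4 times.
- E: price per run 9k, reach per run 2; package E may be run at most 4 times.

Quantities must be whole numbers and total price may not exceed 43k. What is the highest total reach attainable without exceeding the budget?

32

Take 2×Q and 4×F: price 38 ≤ 43, reach 2·4 + 4·6 = 32.
F has the best ratio (6/6) and is taken to its limit of 4; remaining capacity is filled optimally with the others.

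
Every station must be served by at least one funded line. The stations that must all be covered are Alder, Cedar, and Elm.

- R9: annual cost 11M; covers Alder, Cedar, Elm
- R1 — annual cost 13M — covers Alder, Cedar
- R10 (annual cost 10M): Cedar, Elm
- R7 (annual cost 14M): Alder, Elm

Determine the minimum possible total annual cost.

This is an integer covering problem.
R9 alone covers Alder, Cedar, Elm — every station.
Total annual cost: 11.
No cover costs less than 11.

11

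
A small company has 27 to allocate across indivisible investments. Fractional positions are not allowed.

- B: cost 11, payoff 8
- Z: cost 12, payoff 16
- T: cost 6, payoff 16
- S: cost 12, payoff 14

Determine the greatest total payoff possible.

T + S: cost 6 + 12 = 18 ≤ 27, payoff 16 + 14 = 30.
Z + T: cost 12 + 6 = 18 ≤ 27, payoff 16 + 16 = 32.
Best is Z and T with total payoff 32.

32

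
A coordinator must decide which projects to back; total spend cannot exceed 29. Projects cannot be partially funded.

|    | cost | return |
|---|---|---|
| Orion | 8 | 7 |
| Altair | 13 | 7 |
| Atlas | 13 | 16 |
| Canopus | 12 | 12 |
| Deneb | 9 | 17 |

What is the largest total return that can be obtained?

36

Allowing fractional choices, the relaxed optimum would be about 40.0, but projects are indivisible.
Atlas + Deneb: cost 13 + 9 = 22 ≤ 29, return 16 + 17 = 33.
Canopus + Deneb: cost 12 + 9 = 21 ≤ 29, return 12 + 17 = 29.
Orion + Canopus + Deneb: cost 8 + 12 + 9 = 29 ≤ 29, return 7 + 12 + 17 = 36.
Best is Orion, Canopus, and Deneb with total return 36.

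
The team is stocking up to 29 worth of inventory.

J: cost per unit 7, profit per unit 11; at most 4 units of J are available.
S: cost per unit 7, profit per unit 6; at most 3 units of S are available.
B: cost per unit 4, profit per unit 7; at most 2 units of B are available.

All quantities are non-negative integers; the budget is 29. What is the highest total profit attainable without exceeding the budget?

B has the best ratio (7/4); taking only B gives at most 2×7 = 14 (stopped by the supply cap of 2).
Mixing does better — 3×J and 2×B: cost 29 ≤ 29, profit 3·11 + 2·7 = 47.

47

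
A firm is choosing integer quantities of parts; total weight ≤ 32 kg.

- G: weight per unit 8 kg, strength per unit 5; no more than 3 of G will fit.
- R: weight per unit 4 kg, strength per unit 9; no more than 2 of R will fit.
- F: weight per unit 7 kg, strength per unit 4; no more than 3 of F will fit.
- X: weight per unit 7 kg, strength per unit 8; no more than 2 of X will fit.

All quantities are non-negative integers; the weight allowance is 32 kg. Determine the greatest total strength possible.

39

2×R, 1×F, and 2×X: weight 29 ≤ 32, strength 2·9 + 1·4 + 2·8 = 38.
1×G, 2×R, and 2×X: weight 30 ≤ 32, strength 1·5 + 2·9 + 2·8 = 39.
Best is 39.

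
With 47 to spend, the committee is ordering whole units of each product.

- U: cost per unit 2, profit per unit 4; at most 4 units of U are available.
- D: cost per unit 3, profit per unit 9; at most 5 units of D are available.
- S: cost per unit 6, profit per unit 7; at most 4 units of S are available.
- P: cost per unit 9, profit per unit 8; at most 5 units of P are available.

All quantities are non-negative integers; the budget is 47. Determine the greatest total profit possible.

89

Take 4×U, 5×D, and 4×S: cost 47 ≤ 47, profit 4·4 + 5·9 + 4·7 = 89.
D has the best ratio (9/3) and is taken to its limit of 5; remaining capacity is filled optimally with the others.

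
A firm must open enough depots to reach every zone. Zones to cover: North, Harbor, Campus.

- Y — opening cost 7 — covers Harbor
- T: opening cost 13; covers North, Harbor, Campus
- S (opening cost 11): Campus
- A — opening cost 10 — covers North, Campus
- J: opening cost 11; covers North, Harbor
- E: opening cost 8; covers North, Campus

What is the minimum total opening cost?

13

The greedy cost-per-new-zone heuristic would pick E and Y for 15, but a cheaper cover exists.
T alone covers North, Harbor, Campus — every zone.
Total opening cost: 13.
No cover costs less than 13.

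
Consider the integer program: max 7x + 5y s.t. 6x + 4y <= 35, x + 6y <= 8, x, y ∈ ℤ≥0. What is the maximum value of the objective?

35

(x,y)=(5,0) is feasible, giving 35.
(x,y)=(4,0) is feasible, giving 28.
No feasible integer point exceeds 35.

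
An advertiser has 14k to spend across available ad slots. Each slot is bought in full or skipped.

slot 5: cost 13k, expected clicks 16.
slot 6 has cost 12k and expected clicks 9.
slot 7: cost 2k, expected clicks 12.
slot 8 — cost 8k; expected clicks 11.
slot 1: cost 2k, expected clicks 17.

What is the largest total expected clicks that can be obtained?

40

Allowing fractional choices, the relaxed optimum would be about 42.5, but ad slots are indivisible.
slot 7 + slot 8 + slot 1: cost 2 + 8 + 2 = 12 ≤ 14, expected clicks 12 + 11 + 17 = 40.
slot 7 + slot 1: cost 2 + 2 = 4 ≤ 14, expected clicks 12 + 17 = 29.
Best is slot 7, slot 8, and slot 1 with total expected clicks 40.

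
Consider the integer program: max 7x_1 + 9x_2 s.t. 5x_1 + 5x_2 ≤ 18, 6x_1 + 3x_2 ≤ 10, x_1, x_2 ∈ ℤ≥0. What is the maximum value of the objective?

27

Relaxing integrality, the LP optimum is 30.00 at (x_1,x_2) = (0, 3.33), which is not an integer point.
(x_1,x_2)=(0,3): 5·0+5·3=15≤18, 6·0+3·3=9≤10, objective 27.
(x_1,x_2)=(0,2): 5·0+5·2=10≤18, 6·0+3·2=6≤10, objective 18.
Maximum is 27 at (x_1,x_2)=(0,3).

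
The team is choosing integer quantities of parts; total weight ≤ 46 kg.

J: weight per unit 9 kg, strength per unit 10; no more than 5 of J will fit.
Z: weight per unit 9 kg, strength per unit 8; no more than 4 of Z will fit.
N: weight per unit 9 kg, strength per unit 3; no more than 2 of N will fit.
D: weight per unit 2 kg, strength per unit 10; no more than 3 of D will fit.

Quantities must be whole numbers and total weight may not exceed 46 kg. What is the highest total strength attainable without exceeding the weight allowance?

70

3×J, 1×Z, and 3×D: weight 42 ≤ 46, strength 3·10 + 1·8 + 3·10 = 68.
4×J and 3×D: weight 42 ≤ 46, strength 4·10 + 3·10 = 70.
Best is 70.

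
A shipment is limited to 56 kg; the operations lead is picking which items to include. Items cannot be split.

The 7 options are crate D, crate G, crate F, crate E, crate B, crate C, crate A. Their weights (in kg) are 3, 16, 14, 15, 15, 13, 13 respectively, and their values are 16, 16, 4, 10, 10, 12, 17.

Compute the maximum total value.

crate D + crate G + crate E + crate A: weight 3 + 16 + 15 + 13 = 47 ≤ 56, value 16 + 16 + 10 + 17 = 59.
crate D + crate G + crate C + crate A: weight 3 + 16 + 13 + 13 = 45 ≤ 56, value 16 + 16 + 12 + 17 = 61.
Best is crate D, crate G, crate C, and crate A with total value 61.

61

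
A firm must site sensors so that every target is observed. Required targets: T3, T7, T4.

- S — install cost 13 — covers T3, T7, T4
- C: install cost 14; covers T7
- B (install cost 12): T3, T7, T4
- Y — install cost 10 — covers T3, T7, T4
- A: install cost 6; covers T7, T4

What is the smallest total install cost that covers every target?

10

The greedy cost-per-new-target heuristic would pick A and Y for 16, but a cheaper cover exists.
Y alone covers T3, T7, T4 — every target.
Total install cost: 10.
No cover costs less than 10.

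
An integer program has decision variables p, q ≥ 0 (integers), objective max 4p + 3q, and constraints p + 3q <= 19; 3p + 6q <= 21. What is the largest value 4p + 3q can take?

28

(p,q)=(7,0): 1·7+3·0=7≤19, 3·7+6·0=21≤21, objective 28.
(p,q)=(6,0): 1·6+3·0=6≤19, 3·6+6·0=18≤21, objective 24.
No feasible integer point exceeds 28.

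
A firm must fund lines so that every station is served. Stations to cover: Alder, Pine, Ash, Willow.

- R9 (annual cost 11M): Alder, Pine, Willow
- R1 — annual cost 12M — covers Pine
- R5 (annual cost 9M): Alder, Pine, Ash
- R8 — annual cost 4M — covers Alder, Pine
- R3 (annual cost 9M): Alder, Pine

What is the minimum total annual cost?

Choose R9 and R5: together they cover Alder, Pine, Ash, Willow — every station.
Total annual cost: 11 + 9 = 20.

20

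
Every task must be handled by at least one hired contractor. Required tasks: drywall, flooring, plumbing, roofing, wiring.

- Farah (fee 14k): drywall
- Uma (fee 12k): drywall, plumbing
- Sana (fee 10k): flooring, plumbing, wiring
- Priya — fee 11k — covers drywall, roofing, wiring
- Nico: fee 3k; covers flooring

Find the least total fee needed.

The greedy cost-per-new-task heuristic would pick Nico, Priya, and Sana for 24, but a cheaper cover exists.
Choose Sana and Priya: together they cover drywall, flooring, plumbing, roofing, wiring — every task.
Total fee: 10 + 11 = 21.
No cover costs less than 21.

21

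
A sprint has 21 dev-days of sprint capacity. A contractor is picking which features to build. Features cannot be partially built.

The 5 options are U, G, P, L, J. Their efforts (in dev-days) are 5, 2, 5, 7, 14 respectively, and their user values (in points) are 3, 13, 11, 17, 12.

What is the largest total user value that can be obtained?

This is an integer program with binary decision variables.
G + P + L: effort 2 + 5 + 7 = 14 ≤ 21, user value 13 + 11 + 17 = 41.
U + G + P + L: effort 5 + 2 + 5 + 7 = 19 ≤ 21, user value 3 + 13 + 11 + 17 = 44.
Best is U, G, P, and L with total user value 44.

44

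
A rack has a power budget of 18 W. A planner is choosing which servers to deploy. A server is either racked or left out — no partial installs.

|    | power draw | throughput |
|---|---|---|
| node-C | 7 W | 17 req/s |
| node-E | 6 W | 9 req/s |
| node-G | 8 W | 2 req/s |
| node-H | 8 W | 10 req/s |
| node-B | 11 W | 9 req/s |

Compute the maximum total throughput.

Treat it as a binary knapsack problem.
Take node-C and node-H: power draw 7 + 8 = 15 ≤ 18, throughput 17 + 10 = 27.
No other feasible combination does better.

27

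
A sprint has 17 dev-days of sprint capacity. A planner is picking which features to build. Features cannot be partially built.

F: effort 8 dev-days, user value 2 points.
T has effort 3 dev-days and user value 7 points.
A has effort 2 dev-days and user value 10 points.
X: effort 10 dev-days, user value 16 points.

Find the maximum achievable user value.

33

This is an integer program with binary decision variables.
Take T, A, and X: effort 3 + 2 + 10 = 15 ≤ 17, user value 7 + 10 + 16 = 33.
No other feasible combination does better.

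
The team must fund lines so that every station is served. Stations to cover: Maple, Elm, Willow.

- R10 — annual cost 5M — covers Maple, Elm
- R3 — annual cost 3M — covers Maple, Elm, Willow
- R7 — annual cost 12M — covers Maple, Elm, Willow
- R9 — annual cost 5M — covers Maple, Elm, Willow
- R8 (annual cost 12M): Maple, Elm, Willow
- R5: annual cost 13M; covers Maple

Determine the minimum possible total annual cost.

R3 alone covers Maple, Elm, Willow — every station.
Total annual cost: 3.
No cover costs less than 3.

3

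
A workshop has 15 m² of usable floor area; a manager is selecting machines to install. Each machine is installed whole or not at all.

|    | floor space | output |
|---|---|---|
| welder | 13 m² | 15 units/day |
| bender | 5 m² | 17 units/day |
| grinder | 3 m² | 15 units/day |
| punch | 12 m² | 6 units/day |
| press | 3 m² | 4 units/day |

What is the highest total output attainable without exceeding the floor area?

Treat it as a binary knapsack problem.
Allowing fractional choices, the relaxed optimum would be about 40.6, but machines are indivisible.
bender + grinder + press: floor space 5 + 3 + 3 = 11 ≤ 15, output 17 + 15 + 4 = 36.
bender + grinder: floor space 5 + 3 = 8 ≤ 15, output 17 + 15 = 32.
bender + press: floor space 5 + 3 = 8 ≤ 15, output 17 + 4 = 21.
Best is bender, grinder, and press with total output 36.

36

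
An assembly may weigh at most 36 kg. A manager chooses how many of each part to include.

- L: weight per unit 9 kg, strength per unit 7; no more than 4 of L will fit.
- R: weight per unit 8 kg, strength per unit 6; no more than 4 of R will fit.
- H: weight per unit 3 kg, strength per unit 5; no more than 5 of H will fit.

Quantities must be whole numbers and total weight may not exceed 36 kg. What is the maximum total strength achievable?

This is a bounded integer knapsack.
H has the best ratio (5/3); taking only H gives at most 5×5 = 25 (stopped by the supply cap of 5).
Mixing does better — 2×L and 5×H: weight 33 ≤ 36, strength 2·7 + 5·5 = 39.

39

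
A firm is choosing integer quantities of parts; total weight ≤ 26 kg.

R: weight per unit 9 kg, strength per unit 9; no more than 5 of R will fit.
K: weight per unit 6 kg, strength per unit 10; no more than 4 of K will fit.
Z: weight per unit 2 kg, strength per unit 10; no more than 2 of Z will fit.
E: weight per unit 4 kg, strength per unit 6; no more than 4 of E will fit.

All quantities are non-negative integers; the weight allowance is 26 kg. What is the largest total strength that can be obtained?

Z has the best ratio (10/2); taking only Z gives at most 2×10 = 20 (stopped by the supply cap of 2).
Mixing does better — 3×K, 2×Z, and 1×E: weight 26 ≤ 26, strength 3·10 + 2·10 + 1·6 = 56.

56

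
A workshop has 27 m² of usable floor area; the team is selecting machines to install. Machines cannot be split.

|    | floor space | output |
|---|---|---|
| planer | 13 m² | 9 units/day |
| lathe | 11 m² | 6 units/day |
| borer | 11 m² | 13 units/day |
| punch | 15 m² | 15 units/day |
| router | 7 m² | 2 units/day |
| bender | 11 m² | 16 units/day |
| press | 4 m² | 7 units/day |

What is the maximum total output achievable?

36

punch + bender: floor space 15 + 11 = 26 ≤ 27, output 15 + 16 = 31.
borer + bender + press: floor space 11 + 11 + 4 = 26 ≤ 27, output 13 + 16 + 7 = 36.
Best is borer, bender, and press with total output 36.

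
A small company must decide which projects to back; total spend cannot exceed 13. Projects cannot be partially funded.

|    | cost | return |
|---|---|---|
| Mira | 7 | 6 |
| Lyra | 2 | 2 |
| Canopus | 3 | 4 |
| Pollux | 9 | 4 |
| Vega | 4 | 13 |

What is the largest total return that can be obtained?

21

Mira + Lyra + Vega: cost 7 + 2 + 4 = 13 ≤ 13, return 6 + 2 + 13 = 21.
Lyra + Canopus + Vega: cost 2 + 3 + 4 = 9 ≤ 13, return 2 + 4 + 13 = 19.
Best is Mira, Lyra, and Vega with total return 21.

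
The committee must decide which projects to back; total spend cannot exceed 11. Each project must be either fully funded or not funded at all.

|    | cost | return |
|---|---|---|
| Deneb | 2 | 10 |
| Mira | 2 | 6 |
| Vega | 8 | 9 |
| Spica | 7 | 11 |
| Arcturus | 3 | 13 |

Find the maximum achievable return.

This is an integer program with binary decision variables.
Allowing fractional choices, the relaxed optimum would be about 35.3, but projects are indivisible.
Spica + Arcturus: cost 7 + 3 = 10 ≤ 11, return 11 + 13 = 24.
Deneb + Mira + Arcturus: cost 2 + 2 + 3 = 7 ≤ 11, return 10 + 6 + 13 = 29.
Deneb + Mira + Spica: cost 2 + 2 + 7 = 11 ≤ 11, return 10 + 6 + 11 = 27.
Best is Deneb, Mira, and Arcturus with total return 29.

29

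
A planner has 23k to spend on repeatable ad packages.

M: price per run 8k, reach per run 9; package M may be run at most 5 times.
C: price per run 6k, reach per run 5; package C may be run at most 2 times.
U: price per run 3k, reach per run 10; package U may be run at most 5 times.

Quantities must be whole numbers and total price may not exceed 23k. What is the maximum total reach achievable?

59

This is a bounded integer knapsack.
Take 1×M and 5×U: price 23 ≤ 23, reach 1·9 + 5·10 = 59.
U has the best ratio (10/3) and is taken to its limit of 5; remaining capacity is filled optimally with the others.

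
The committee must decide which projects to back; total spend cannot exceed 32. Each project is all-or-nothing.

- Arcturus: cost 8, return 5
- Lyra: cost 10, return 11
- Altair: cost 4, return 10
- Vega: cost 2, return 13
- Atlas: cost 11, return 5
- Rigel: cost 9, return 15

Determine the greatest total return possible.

49

Allowing fractional choices, the relaxed optimum would be about 53.4, but projects are indivisible.
Arcturus + Lyra + Vega + Rigel: cost 8 + 10 + 2 + 9 = 29 ≤ 32, return 5 + 11 + 13 + 15 = 44.
Lyra + Altair + Vega + Rigel: cost 10 + 4 + 2 + 9 = 25 ≤ 32, return 11 + 10 + 13 + 15 = 49.
Lyra + Vega + Atlas + Rigel: cost 10 + 2 + 11 + 9 = 32 ≤ 32, return 11 + 13 + 5 + 15 = 44.
Best is Lyra, Altair, Vega, and Rigel with total return 49.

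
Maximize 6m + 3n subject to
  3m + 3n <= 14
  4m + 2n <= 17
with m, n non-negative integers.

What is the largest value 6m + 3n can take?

The continuous relaxation peaks at (4.25, 0) with value 25.50; rounding to a feasible lattice point costs some objective.
(m,n)=(4,0): 3·4+3·0=12≤14, 4·4+2·0=16≤17, objective 24.
(m,n)=(3,1): 3·3+3·1=12≤14, 4·3+2·1=14≤17, objective 21.
(m,n)=(3,0): 3·3+3·0=9≤14, 4·3+2·0=12≤17, objective 18.
Maximum is 24 at (m,n)=(4,0).

24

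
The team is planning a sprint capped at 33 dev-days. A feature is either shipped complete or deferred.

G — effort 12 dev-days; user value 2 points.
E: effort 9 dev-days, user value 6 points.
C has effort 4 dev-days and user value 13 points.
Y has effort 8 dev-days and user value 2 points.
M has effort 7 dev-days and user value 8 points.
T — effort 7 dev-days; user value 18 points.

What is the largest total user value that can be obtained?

Treat it as a binary knapsack problem.
Take E, C, M, and T: effort 9 + 4 + 7 + 7 = 27 ≤ 33, user value 6 + 13 + 8 + 18 = 45.
No other feasible combination does better.

45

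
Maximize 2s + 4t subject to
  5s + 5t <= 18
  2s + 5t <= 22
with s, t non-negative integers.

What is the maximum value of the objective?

The continuous relaxation peaks at (0, 3.6) with value 14.40; rounding to a feasible lattice point costs some objective.
(s,t)=(0,3): 5·0+5·3=15≤18, 2·0+5·3=15≤22, objective 12.
(s,t)=(1,2): 5·1+5·2=15≤18, 2·1+5·2=12≤22, objective 10.
(s,t)=(0,2): 5·0+5·2=10≤18, 2·0+5·2=10≤22, objective 8.
The best lattice point is (0,3), giving 12.

12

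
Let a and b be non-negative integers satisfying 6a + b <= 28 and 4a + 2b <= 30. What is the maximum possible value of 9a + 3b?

The continuous relaxation peaks at (3.25, 8.5) with value 54.75; rounding to a feasible lattice point costs some objective.
(a,b)=(3,9): 6·3+1·9=27≤28, 4·3+2·9=30≤30, objective 54.
(a,b)=(3,8): 6·3+1·8=26≤28, 4·3+2·8=28≤30, objective 51.
(a,b)=(3,7): 6·3+1·7=25≤28, 4·3+2·7=26≤30, objective 48.
The best lattice point is (3,9), giving 54.

54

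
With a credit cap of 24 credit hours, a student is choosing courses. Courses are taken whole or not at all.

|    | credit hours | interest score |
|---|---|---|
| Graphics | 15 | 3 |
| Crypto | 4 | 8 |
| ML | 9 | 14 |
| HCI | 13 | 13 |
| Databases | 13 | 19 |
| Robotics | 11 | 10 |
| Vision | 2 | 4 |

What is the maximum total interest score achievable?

Treat it as a binary knapsack problem.
Allowing fractional choices, the relaxed optimum would be about 39.2, but courses are indivisible.
ML + Databases + Vision: credit hours 9 + 13 + 2 = 24 ≤ 24, interest score 14 + 19 + 4 = 37.
ML + Databases: credit hours 9 + 13 = 22 ≤ 24, interest score 14 + 19 = 33.
Crypto + ML + Robotics: credit hours 4 + 9 + 11 = 24 ≤ 24, interest score 8 + 14 + 10 = 32.
Best is ML, Databases, and Vision with total interest score 37.

37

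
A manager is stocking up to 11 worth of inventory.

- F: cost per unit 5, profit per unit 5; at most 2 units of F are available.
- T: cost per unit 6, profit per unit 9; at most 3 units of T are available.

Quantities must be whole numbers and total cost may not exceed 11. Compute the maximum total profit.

14

T has the best ratio (9/6); taking only T gives at most 1×9 = 9 (stopped by the cost limit).
Mixing does better — 1×F and 1×T: cost 11 ≤ 11, profit 1·5 + 1·9 = 14.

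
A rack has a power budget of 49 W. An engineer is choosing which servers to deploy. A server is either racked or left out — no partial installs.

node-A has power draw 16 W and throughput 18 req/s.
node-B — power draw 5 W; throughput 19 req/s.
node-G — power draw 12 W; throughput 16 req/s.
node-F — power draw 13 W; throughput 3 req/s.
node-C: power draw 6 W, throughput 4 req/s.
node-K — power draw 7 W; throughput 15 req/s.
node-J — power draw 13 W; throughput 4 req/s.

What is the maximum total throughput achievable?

node-A + node-B + node-G + node-C + node-K: power draw 16 + 5 + 12 + 6 + 7 = 46 ≤ 49, throughput 18 + 19 + 16 + 4 + 15 = 72.
node-A + node-B + node-C + node-K + node-J: power draw 16 + 5 + 6 + 7 + 13 = 47 ≤ 49, throughput 18 + 19 + 4 + 15 + 4 = 60.
node-A + node-B + node-G + node-K: power draw 16 + 5 + 12 + 7 = 40 ≤ 49, throughput 18 + 19 + 16 + 15 = 68.
Best is node-A, node-B, node-G, node-C, and node-K with total throughput 72.

72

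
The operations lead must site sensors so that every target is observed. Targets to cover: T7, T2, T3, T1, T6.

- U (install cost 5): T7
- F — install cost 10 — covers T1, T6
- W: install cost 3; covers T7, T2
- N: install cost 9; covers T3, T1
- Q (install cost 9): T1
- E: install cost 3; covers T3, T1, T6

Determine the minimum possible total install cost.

6

Choose W and E: together they cover T7, T2, T3, T1, T6 — every target.
Total install cost: 3 + 3 = 6.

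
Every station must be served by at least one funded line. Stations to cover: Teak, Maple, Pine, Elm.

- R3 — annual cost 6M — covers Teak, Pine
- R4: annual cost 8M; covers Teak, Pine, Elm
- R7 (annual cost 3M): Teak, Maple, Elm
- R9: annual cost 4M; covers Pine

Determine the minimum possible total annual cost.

7

This is a weighted set-cover instance.
Choose R7 and R9: together they cover Teak, Maple, Pine, Elm — every station.
Total annual cost: 3 + 4 = 7.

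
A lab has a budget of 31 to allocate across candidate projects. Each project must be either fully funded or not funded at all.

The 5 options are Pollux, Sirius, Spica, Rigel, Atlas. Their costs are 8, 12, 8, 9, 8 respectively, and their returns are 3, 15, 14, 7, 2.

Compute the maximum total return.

36

Sirius + Spica + Rigel: cost 12 + 8 + 9 = 29 ≤ 31, return 15 + 14 + 7 = 36.
Pollux + Sirius + Spica: cost 8 + 12 + 8 = 28 ≤ 31, return 3 + 15 + 14 = 32.
Sirius + Spica + Atlas: cost 12 + 8 + 8 = 28 ≤ 31, return 15 + 14 + 2 = 31.
Best is Sirius, Spica, and Rigel with total return 36.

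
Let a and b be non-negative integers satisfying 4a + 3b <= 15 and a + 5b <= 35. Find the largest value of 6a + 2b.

Relaxing integrality, the LP optimum is 22.50 at (a,b) = (3.75, 0), which is not an integer point.
(a,b)=(3,1): 4·3+3·1=15≤15, 1·3+5·1=8≤35, objective 20.
(a,b)=(3,0): 4·3+3·0=12≤15, 1·3+5·0=3≤35, objective 18.
No feasible integer point exceeds 20.

20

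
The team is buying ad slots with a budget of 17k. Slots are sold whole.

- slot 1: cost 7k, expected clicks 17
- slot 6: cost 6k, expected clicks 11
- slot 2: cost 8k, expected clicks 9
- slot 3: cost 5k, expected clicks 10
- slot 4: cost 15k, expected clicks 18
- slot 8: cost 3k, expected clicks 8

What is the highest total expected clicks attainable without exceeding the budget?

36

This is an integer program with binary decision variables.
slot 1 + slot 6 + slot 8: cost 7 + 6 + 3 = 16 ≤ 17, expected clicks 17 + 11 + 8 = 36.
slot 1 + slot 3 + slot 8: cost 7 + 5 + 3 = 15 ≤ 17, expected clicks 17 + 10 + 8 = 35.
slot 6 + slot 3 + slot 8: cost 6 + 5 + 3 = 14 ≤ 17, expected clicks 11 + 10 + 8 = 29.
Best is slot 1, slot 6, and slot 8 with total expected clicks 36.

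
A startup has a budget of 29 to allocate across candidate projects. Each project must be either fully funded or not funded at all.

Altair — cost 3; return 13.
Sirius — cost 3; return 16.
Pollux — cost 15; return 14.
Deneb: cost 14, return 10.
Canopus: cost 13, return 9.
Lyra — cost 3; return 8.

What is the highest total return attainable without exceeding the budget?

51

Allowing fractional choices, the relaxed optimum would be about 54.6, but projects are indivisible.
Altair + Sirius + Pollux + Lyra: cost 3 + 3 + 15 + 3 = 24 ≤ 29, return 13 + 16 + 14 + 8 = 51.
Altair + Sirius + Deneb + Lyra: cost 3 + 3 + 14 + 3 = 23 ≤ 29, return 13 + 16 + 10 + 8 = 47.
Best is Altair, Sirius, Pollux, and Lyra with total return 51.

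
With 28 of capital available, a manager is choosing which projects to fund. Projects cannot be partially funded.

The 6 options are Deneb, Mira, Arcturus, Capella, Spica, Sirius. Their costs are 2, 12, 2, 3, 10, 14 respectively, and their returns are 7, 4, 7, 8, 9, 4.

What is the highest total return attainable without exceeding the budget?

Take Deneb, Arcturus, Capella, and Spica: cost 2 + 2 + 3 + 10 = 17 ≤ 28, return 7 + 7 + 8 + 9 = 31.
No other feasible combination does better.

31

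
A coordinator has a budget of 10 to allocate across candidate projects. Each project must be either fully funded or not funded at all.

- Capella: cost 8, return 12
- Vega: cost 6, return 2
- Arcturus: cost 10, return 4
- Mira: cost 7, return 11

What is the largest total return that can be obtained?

12

This is an integer program with binary decision variables.
Capella: cost 8 ≤ 10, return 12.
Mira: cost 7 ≤ 10, return 11.
Arcturus: cost 10 ≤ 10, return 4.
Best is Capella with total return 12.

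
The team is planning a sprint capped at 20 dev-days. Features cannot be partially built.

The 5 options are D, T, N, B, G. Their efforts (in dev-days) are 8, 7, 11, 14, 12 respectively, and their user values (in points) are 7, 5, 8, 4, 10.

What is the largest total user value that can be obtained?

D + N: effort 8 + 11 = 19 ≤ 20, user value 7 + 8 = 15.
T + G: effort 7 + 12 = 19 ≤ 20, user value 5 + 10 = 15.
D + G: effort 8 + 12 = 20 ≤ 20, user value 7 + 10 = 17.
Best is D and G with total user value 17.

17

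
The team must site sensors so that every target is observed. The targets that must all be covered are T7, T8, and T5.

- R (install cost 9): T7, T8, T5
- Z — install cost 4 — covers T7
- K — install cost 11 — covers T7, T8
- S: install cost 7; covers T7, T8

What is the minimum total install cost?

R alone covers T7, T8, T5 — every target.
Total install cost: 9.
No cover costs less than 9.

9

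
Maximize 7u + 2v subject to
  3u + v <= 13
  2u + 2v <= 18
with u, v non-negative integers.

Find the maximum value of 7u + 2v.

30

(u,v)=(4,1): 3·4+1·1=13≤13, 2·4+2·1=10≤18, objective 30.
(u,v)=(4,0): 3·4+1·0=12≤13, 2·4+2·0=8≤18, objective 28.
(u,v)=(3,2): 3·3+1·2=11≤13, 2·3+2·2=10≤18, objective 25.
Maximum is 30 at (u,v)=(4,1).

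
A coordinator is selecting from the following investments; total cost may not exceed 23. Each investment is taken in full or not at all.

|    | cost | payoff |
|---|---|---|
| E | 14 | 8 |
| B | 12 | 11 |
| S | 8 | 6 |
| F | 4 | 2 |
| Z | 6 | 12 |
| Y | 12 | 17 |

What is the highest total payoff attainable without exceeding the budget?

31

Allowing fractional choices, the relaxed optimum would be about 33.6, but investments are indivisible.
F + Z + Y: cost 4 + 6 + 12 = 22 ≤ 23, payoff 2 + 12 + 17 = 31.
B + F + Z: cost 12 + 4 + 6 = 22 ≤ 23, payoff 11 + 2 + 12 = 25.
Z + Y: cost 6 + 12 = 18 ≤ 23, payoff 12 + 17 = 29.
Best is F, Z, and Y with total payoff 31.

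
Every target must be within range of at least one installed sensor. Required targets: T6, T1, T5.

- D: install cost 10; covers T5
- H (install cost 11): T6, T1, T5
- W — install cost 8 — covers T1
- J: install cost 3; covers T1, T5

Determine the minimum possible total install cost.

11

The greedy cost-per-new-target heuristic would pick J and H for 14, but a cheaper cover exists.
H alone covers T6, T1, T5 — every target.
Total install cost: 11.
No cover costs less than 11.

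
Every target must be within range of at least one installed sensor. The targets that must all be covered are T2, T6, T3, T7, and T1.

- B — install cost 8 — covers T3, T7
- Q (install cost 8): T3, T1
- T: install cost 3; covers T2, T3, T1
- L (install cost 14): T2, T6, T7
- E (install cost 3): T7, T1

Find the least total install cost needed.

17

The greedy cost-per-new-target heuristic would pick T, E, and L for 20, but a cheaper cover exists.
Choose T and L: together they cover T2, T6, T3, T7, T1 — every target.
Total install cost: 3 + 14 = 17.
No cover costs less than 17.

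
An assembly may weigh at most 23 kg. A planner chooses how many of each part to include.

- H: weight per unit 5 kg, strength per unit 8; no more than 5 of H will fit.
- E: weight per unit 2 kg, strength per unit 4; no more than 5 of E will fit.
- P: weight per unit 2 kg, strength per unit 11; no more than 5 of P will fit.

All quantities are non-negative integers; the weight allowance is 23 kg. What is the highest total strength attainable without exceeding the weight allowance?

P has the best ratio (11/2); taking only P gives at most 5×11 = 55 (stopped by the supply cap of 5).
Mixing does better — 1×H, 4×E, and 5×P: weight 23 ≤ 23, strength 1·8 + 4·4 + 5·11 = 79.

79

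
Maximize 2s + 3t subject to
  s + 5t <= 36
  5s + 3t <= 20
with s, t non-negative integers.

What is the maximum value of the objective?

Relaxing integrality, the LP optimum is 20.00 at (s,t) = (0, 6.67), which is not an integer point.
(s,t)=(0,6): 1·0+5·6=30≤36, 5·0+3·6=18≤20, objective 18.
(s,t)=(1,5): 1·1+5·5=26≤36, 5·1+3·5=20≤20, objective 17.
(s,t)=(0,5): 1·0+5·5=25≤36, 5·0+3·5=15≤20, objective 15.
Maximum is 18 at (s,t)=(0,6).

18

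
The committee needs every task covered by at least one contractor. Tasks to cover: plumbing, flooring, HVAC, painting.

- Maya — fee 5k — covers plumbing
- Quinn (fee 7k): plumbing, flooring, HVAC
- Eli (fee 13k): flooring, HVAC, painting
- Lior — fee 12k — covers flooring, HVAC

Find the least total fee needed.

18

This is a weighted set-cover instance.
Choose Maya and Eli: together they cover plumbing, flooring, HVAC, painting — every task.
Total fee: 5 + 13 = 18.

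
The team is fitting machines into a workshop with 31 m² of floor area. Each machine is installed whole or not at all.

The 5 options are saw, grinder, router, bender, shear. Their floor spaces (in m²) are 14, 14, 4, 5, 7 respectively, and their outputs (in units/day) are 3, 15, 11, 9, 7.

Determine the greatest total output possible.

42

Allowing fractional choices, the relaxed optimum would be about 42.2, but machines are indivisible.
grinder + router + bender: floor space 14 + 4 + 5 = 23 ≤ 31, output 15 + 11 + 9 = 35.
grinder + router + bender + shear: floor space 14 + 4 + 5 + 7 = 30 ≤ 31, output 15 + 11 + 9 + 7 = 42.
Best is grinder, router, bender, and shear with total output 42.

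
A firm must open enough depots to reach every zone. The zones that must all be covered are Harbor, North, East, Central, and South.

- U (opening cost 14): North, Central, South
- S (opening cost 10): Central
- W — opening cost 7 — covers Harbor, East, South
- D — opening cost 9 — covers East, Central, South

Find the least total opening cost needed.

Choose U and W: together they cover Harbor, North, East, Central, South — every zone.
Total opening cost: 14 + 7 = 21.
No cover costs less than 21.

21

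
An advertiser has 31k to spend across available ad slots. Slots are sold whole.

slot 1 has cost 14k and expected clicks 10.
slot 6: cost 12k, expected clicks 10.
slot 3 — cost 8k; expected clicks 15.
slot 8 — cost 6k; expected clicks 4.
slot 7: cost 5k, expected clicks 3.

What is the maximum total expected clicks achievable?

Allowing fractional choices, the relaxed optimum would be about 32.9, but ad slots are indivisible.
slot 1 + slot 3 + slot 8: cost 14 + 8 + 6 = 28 ≤ 31, expected clicks 10 + 15 + 4 = 29.
slot 6 + slot 3 + slot 8 + slot 7: cost 12 + 8 + 6 + 5 = 31 ≤ 31, expected clicks 10 + 15 + 4 + 3 = 32.
slot 6 + slot 3 + slot 8: cost 12 + 8 + 6 = 26 ≤ 31, expected clicks 10 + 15 + 4 = 29.
Best is slot 6, slot 3, slot 8, and slot 7 with total expected clicks 32.

32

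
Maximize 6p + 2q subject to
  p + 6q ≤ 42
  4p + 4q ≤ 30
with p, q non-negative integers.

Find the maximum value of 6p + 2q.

(p,q)=(7,0): 1·7+6·0=7≤42, 4·7+4·0=28≤30, objective 42.
(p,q)=(6,1): 1·6+6·1=12≤42, 4·6+4·1=28≤30, objective 38.
(p,q)=(6,0): 1·6+6·0=6≤42, 4·6+4·0=24≤30, objective 36.
The best lattice point is (7,0), giving 42.

42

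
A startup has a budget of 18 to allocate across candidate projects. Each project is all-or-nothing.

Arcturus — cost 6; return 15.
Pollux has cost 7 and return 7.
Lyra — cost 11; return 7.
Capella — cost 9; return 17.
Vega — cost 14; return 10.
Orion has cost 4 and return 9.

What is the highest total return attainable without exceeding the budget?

32

Allowing fractional choices, the relaxed optimum would be about 39.1, but projects are indivisible.
Capella + Orion: cost 9 + 4 = 13 ≤ 18, return 17 + 9 = 26.
Arcturus + Capella: cost 6 + 9 = 15 ≤ 18, return 15 + 17 = 32.
Arcturus + Pollux + Orion: cost 6 + 7 + 4 = 17 ≤ 18, return 15 + 7 + 9 = 31.
Best is Arcturus and Capella with total return 32.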